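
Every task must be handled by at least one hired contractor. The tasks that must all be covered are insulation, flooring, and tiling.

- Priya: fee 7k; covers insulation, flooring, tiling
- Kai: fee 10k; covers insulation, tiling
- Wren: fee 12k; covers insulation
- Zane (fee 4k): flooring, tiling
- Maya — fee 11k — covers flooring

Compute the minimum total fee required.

The greedy cost-per-new-task heuristic would pick Zane and Priya for 11, but a cheaper cover exists.
Priya alone covers insulation, flooring, tiling — every task.
Total fee: 7.
No cover costs less than 7.

7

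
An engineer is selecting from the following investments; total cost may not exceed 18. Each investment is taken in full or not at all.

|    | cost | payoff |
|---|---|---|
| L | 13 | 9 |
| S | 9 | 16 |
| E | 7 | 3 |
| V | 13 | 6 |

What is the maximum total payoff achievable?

19

Treat it as a binary knapsack problem.
Allowing fractional choices, the relaxed optimum would be about 22.2, but investments are indivisible.
S + E: cost 9 + 7 = 16 ≤ 18, payoff 16 + 3 = 19.
S: cost 9 ≤ 18, payoff 16.
Best is S and E with total payoff 19.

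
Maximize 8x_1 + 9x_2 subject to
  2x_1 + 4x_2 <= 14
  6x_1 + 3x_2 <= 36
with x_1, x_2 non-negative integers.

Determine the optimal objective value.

The continuous relaxation peaks at (5.67, 0.667) with value 51.33; rounding to a feasible lattice point costs some objective.
(x_1,x_2)=(5,1): 2·5+4·1=14≤14, 6·5+3·1=33≤36, objective 49.
(x_1,x_2)=(6,0): 2·6+4·0=12≤14, 6·6+3·0=36≤36, objective 48.
The best lattice point is (5,1), giving 49.

49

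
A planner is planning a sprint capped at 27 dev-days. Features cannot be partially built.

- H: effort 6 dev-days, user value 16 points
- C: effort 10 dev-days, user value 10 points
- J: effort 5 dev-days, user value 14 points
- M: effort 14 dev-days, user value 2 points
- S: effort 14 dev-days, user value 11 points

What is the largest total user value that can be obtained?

41

H + J + S: effort 6 + 5 + 14 = 25 ≤ 27, user value 16 + 14 + 11 = 41.
H + J + M: effort 6 + 5 + 14 = 25 ≤ 27, user value 16 + 14 + 2 = 32.
H + C + J: effort 6 + 10 + 5 = 21 ≤ 27, user value 16 + 10 + 14 = 40.
Best is H, J, and S with total user value 41.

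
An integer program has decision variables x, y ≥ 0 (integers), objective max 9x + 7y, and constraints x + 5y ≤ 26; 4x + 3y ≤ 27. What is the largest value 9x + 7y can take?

61

The continuous relaxation peaks at (3.35, 4.53) with value 61.88; rounding to a feasible lattice point costs some objective.
(x,y)=(6,1): 1·6+5·1=11≤26, 4·6+3·1=27≤27, objective 61.
(x,y)=(5,2): 1·5+5·2=15≤26, 4·5+3·2=26≤27, objective 59.
(x,y)=(4,3): 1·4+5·3=19≤26, 4·4+3·3=25≤27, objective 57.
(x,y)=(3,4): 1·3+5·4=23≤26, 4·3+3·4=24≤27, objective 55.
The best lattice point is (6,1), giving 61.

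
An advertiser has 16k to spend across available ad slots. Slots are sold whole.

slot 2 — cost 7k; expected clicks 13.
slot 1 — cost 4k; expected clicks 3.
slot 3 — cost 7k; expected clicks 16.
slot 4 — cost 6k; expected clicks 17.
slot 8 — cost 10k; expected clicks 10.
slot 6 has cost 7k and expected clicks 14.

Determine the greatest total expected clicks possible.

This is a 0-1 knapsack instance.
slot 3 + slot 4: cost 7 + 6 = 13 ≤ 16, expected clicks 16 + 17 = 33.
slot 2 + slot 4: cost 7 + 6 = 13 ≤ 16, expected clicks 13 + 17 = 30.
slot 4 + slot 6: cost 6 + 7 = 13 ≤ 16, expected clicks 17 + 14 = 31.
Best is slot 3 and slot 4 with total expected clicks 33.

33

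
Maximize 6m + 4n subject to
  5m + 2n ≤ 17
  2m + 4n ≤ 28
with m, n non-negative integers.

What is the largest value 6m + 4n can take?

30

(m,n)=(1,6): 5·1+2·6=17≤17, 2·1+4·6=26≤28, objective 30.
(m,n)=(0,7): 5·0+2·7=14≤17, 2·0+4·7=28≤28, objective 28.
(m,n)=(1,5): 5·1+2·5=15≤17, 2·1+4·5=22≤28, objective 26.
(m,n)=(0,6): 5·0+2·6=12≤17, 2·0+4·6=24≤28, objective 24.
The best lattice point is (1,6), giving 30.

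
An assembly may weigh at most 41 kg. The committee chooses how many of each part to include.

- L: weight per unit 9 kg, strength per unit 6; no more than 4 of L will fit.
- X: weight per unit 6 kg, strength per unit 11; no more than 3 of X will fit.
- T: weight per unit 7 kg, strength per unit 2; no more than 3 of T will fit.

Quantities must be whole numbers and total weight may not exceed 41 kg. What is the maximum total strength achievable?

45

X has the best ratio (11/6); taking only X gives at most 3×11 = 33 (stopped by the supply cap of 3).
Mixing does better — 2×L and 3×X: weight 36 ≤ 41, strength 2·6 + 3·11 = 45.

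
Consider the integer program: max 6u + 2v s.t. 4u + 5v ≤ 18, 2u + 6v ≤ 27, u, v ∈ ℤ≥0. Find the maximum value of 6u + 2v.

24

(u,v)=(4,0): 4·4+5·0=16≤18, 2·4+6·0=8≤27, objective 24.
(u,v)=(3,1): 4·3+5·1=17≤18, 2·3+6·1=12≤27, objective 20.
(u,v)=(3,0): 4·3+5·0=12≤18, 2·3+6·0=6≤27, objective 18.
The best lattice point is (4,0), giving 24.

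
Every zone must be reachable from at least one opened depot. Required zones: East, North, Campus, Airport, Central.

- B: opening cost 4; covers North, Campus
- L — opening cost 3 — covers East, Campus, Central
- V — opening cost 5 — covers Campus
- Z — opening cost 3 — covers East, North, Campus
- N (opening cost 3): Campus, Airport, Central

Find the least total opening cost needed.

This is a weighted set-cover instance.
The greedy cost-per-new-zone heuristic would pick L, Z, and N for 9, but a cheaper cover exists.
Choose Z and N: together they cover East, North, Campus, Airport, Central — every zone.
Total opening cost: 3 + 3 = 6.
No cover costs less than 6.

6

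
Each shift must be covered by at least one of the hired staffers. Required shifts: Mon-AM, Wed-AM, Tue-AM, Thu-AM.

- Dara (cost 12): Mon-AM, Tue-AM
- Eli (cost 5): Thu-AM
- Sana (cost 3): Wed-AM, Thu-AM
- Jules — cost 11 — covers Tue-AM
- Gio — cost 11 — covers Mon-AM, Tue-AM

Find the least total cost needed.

Choose Sana and Gio: together they cover Mon-AM, Wed-AM, Tue-AM, Thu-AM — every shift.
Total cost: 3 + 11 = 14.

14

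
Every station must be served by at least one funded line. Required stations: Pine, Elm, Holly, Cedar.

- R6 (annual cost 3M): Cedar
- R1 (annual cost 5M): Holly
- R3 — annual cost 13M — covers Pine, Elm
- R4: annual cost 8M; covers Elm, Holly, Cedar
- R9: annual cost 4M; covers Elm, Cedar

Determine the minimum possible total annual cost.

21

The greedy cost-per-new-station heuristic would pick R9, R1, and R3 for 22, but a cheaper cover exists.
Choose R6, R1, and R3: together they cover Pine, Elm, Holly, Cedar — every station.
Total annual cost: 3 + 5 + 13 = 21.
No cover costs less than 21.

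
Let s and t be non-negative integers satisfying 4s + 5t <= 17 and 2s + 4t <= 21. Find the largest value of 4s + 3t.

16

The continuous relaxation peaks at (4.25, 0) with value 17.00; rounding to a feasible lattice point costs some objective.
(s,t)=(4,0) is feasible, giving 16.
(s,t)=(3,1) is feasible, giving 15.
(s,t)=(3,0) is feasible, giving 12.
No feasible integer point exceeds 16.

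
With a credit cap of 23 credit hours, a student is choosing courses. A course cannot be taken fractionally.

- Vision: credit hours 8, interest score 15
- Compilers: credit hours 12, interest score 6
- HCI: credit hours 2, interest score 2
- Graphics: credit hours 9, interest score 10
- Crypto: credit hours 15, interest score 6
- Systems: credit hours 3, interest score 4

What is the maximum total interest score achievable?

Vision + HCI + Graphics: credit hours 8 + 2 + 9 = 19 ≤ 23, interest score 15 + 2 + 10 = 27.
Vision + HCI + Graphics + Systems: credit hours 8 + 2 + 9 + 3 = 22 ≤ 23, interest score 15 + 2 + 10 + 4 = 31.
Vision + Graphics + Systems: credit hours 8 + 9 + 3 = 20 ≤ 23, interest score 15 + 10 + 4 = 29.
Best is Vision, HCI, Graphics, and Systems with total interest score 31.

31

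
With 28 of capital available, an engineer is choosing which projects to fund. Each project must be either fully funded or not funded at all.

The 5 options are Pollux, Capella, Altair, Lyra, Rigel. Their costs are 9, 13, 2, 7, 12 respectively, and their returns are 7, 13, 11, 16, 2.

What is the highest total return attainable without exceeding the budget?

40

Allowing fractional choices, the relaxed optimum would be about 44.7, but projects are indivisible.
Capella + Altair + Lyra: cost 13 + 2 + 7 = 22 ≤ 28, return 13 + 11 + 16 = 40.
Pollux + Altair + Lyra: cost 9 + 2 + 7 = 18 ≤ 28, return 7 + 11 + 16 = 34.
Pollux + Capella + Altair: cost 9 + 13 + 2 = 24 ≤ 28, return 7 + 13 + 11 = 31.
Best is Capella, Altair, and Lyra with total return 40.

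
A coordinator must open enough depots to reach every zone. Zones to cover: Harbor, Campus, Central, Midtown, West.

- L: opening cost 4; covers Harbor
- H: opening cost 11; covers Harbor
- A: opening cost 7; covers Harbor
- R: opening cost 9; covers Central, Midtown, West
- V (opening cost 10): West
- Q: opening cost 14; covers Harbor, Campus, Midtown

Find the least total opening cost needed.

23

Choose R and Q: together they cover Harbor, Campus, Central, Midtown, West — every zone.
Total opening cost: 9 + 14 = 23.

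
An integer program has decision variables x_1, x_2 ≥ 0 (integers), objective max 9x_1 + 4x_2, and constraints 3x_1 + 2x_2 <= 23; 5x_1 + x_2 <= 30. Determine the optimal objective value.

61

Relaxing integrality, the LP optimum is 61.86 at (x_1,x_2) = (5.29, 3.57), which is not an integer point.
(x_1,x_2)=(5,4) is feasible, giving 61.
(x_1,x_2)=(5,3) is feasible, giving 57.
(x_1,x_2)=(4,5) is feasible, giving 56.
The best lattice point is (5,4), giving 61.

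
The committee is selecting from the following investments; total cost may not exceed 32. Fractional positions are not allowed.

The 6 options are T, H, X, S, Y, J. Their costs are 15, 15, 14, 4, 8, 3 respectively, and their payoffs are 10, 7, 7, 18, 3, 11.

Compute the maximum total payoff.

Allowing fractional choices, the relaxed optimum would be about 44.0, but investments are indivisible.
T + S + J: cost 15 + 4 + 3 = 22 ≤ 32, payoff 10 + 18 + 11 = 39.
T + S + Y + J: cost 15 + 4 + 8 + 3 = 30 ≤ 32, payoff 10 + 18 + 3 + 11 = 42.
X + S + Y + J: cost 14 + 4 + 8 + 3 = 29 ≤ 32, payoff 7 + 18 + 3 + 11 = 39.
Best is T, S, Y, and J with total payoff 42.

42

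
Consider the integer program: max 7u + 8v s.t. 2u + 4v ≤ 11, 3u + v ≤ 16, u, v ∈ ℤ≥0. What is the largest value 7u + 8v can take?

35

The continuous relaxation peaks at (5.3, 0.1) with value 37.90; rounding to a feasible lattice point costs some objective.
(u,v)=(5,0): 2·5+4·0=10≤11, 3·5+1·0=15≤16, objective 35.
(u,v)=(4,0): 2·4+4·0=8≤11, 3·4+1·0=12≤16, objective 28.
The best lattice point is (5,0), giving 35.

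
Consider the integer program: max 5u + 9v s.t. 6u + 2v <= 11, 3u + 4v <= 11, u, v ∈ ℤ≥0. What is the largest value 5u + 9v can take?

(u,v)=(1,2) is feasible, giving 23.
(u,v)=(0,2) is feasible, giving 18.
(u,v)=(1,1) is feasible, giving 14.
(u,v)=(0,1) is feasible, giving 9.
No feasible integer point exceeds 23.

23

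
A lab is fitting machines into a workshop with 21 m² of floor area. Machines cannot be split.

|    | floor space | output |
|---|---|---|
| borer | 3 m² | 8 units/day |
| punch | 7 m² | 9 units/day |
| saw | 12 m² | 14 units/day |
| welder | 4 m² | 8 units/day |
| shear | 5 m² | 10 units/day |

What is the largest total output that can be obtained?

borer + punch + welder + shear: floor space 3 + 7 + 4 + 5 = 19 ≤ 21, output 8 + 9 + 8 + 10 = 35.
borer + saw + shear: floor space 3 + 12 + 5 = 20 ≤ 21, output 8 + 14 + 10 = 32.
Best is borer, punch, welder, and shear with total output 35.

35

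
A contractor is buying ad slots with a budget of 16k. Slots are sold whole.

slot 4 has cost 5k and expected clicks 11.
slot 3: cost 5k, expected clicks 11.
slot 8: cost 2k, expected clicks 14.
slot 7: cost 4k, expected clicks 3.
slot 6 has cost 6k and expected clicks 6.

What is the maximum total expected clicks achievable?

39

Treat it as a binary knapsack problem.
Take slot 4, slot 3, slot 8, and slot 7: cost 5 + 5 + 2 + 4 = 16 ≤ 16, expected clicks 11 + 11 + 14 + 3 = 39.
No other feasible combination does better.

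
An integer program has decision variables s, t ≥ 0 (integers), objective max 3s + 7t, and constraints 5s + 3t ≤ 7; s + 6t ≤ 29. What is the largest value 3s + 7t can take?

Relaxing integrality, the LP optimum is 16.33 at (s,t) = (0, 2.33), which is not an integer point.
(s,t)=(0,2): 5·0+3·2=6≤7, 1·0+6·2=12≤29, objective 14.
(s,t)=(0,1): 5·0+3·1=3≤7, 1·0+6·1=6≤29, objective 7.
Maximum is 14 at (s,t)=(0,2).

14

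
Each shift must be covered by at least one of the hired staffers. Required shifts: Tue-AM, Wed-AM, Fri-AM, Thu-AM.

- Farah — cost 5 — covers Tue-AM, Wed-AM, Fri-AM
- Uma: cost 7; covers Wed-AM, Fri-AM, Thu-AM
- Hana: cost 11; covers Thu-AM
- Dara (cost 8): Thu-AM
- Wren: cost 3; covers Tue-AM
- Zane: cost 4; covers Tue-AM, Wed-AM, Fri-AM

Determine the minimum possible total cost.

The greedy cost-per-new-shift heuristic would pick Zane and Uma for 11, but a cheaper cover exists.
Choose Uma and Wren: together they cover Tue-AM, Wed-AM, Fri-AM, Thu-AM — every shift.
Total cost: 7 + 3 = 10.
No cover costs less than 10.

10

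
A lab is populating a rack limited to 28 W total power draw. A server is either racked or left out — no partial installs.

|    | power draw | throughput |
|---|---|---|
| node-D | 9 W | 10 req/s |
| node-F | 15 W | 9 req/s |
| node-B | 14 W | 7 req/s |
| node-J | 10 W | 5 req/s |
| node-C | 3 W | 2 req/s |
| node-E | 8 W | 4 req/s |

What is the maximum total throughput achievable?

Allowing fractional choices, the relaxed optimum would be about 21.5, but servers are indivisible.
node-D + node-B + node-C: power draw 9 + 14 + 3 = 26 ≤ 28, throughput 10 + 7 + 2 = 19.
node-D + node-F: power draw 9 + 15 = 24 ≤ 28, throughput 10 + 9 = 19.
node-D + node-F + node-C: power draw 9 + 15 + 3 = 27 ≤ 28, throughput 10 + 9 + 2 = 21.
Best is node-D, node-F, and node-C with total throughput 21.

21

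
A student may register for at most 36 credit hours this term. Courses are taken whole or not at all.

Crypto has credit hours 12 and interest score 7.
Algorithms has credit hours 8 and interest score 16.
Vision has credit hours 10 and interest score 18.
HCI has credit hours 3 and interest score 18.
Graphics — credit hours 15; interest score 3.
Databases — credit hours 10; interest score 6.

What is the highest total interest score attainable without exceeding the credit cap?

59

Allowing fractional choices, the relaxed optimum would be about 60.9, but courses are indivisible.
Algorithms + Vision + HCI + Graphics: credit hours 8 + 10 + 3 + 15 = 36 ≤ 36, interest score 16 + 18 + 18 + 3 = 55.
Algorithms + Vision + HCI + Databases: credit hours 8 + 10 + 3 + 10 = 31 ≤ 36, interest score 16 + 18 + 18 + 6 = 58.
Crypto + Algorithms + Vision + HCI: credit hours 12 + 8 + 10 + 3 = 33 ≤ 36, interest score 7 + 16 + 18 + 18 = 59.
Best is Crypto, Algorithms, Vision, and HCI with total interest score 59.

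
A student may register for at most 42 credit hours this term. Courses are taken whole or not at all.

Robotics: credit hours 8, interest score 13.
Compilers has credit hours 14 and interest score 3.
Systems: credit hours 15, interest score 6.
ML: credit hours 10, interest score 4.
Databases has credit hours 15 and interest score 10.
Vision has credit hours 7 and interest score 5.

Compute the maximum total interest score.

Robotics + ML + Databases + Vision: credit hours 8 + 10 + 15 + 7 = 40 ≤ 42, interest score 13 + 4 + 10 + 5 = 32.
Robotics + Systems + Databases: credit hours 8 + 15 + 15 = 38 ≤ 42, interest score 13 + 6 + 10 = 29.
Robotics + Databases + Vision: credit hours 8 + 15 + 7 = 30 ≤ 42, interest score 13 + 10 + 5 = 28.
Best is Robotics, ML, Databases, and Vision with total interest score 32.

32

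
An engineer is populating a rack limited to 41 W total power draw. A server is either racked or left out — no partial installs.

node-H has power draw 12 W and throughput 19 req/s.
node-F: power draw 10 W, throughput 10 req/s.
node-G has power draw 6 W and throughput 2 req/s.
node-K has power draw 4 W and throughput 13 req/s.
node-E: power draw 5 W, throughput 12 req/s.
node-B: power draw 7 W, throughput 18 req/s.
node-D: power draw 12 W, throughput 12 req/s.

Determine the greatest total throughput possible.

Allowing fractional choices, the relaxed optimum would be about 75.0, but servers are indivisible.
node-H + node-K + node-E + node-B + node-D: power draw 12 + 4 + 5 + 7 + 12 = 40 ≤ 41, throughput 19 + 13 + 12 + 18 + 12 = 74.
node-H + node-F + node-K + node-E + node-B: power draw 12 + 10 + 4 + 5 + 7 = 38 ≤ 41, throughput 19 + 10 + 13 + 12 + 18 = 72.
node-F + node-K + node-E + node-B + node-D: power draw 10 + 4 + 5 + 7 + 12 = 38 ≤ 41, throughput 10 + 13 + 12 + 18 + 12 = 65.
Best is node-H, node-K, node-E, node-B, and node-D with total throughput 74.

74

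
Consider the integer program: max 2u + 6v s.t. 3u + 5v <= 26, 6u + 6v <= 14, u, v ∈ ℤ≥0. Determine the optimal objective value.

(u,v)=(0,2): 3·0+5·2=10≤26, 6·0+6·2=12≤14, objective 12.
(u,v)=(1,1): 3·1+5·1=8≤26, 6·1+6·1=12≤14, objective 8.
(u,v)=(0,1): 3·0+5·1=5≤26, 6·0+6·1=6≤14, objective 6.
No feasible integer point exceeds 12.

12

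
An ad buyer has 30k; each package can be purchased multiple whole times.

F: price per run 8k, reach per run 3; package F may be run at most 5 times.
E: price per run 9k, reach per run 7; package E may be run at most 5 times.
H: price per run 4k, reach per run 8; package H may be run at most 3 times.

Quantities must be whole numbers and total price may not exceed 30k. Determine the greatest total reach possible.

This is a bounded integer knapsack.
1×F, 1×E, and 3×H: price 29 ≤ 30, reach 1·3 + 1·7 + 3·8 = 34.
2×E and 3×H: price 30 ≤ 30, reach 2·7 + 3·8 = 38.
Best is 38.

38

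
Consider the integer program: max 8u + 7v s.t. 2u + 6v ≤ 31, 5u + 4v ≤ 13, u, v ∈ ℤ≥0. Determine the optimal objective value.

22

The continuous relaxation peaks at (0, 3.25) with value 22.75; rounding to a feasible lattice point costs some objective.
(u,v)=(1,2): 2·1+6·2=14≤31, 5·1+4·2=13≤13, objective 22.
(u,v)=(0,3): 2·0+6·3=18≤31, 5·0+4·3=12≤13, objective 21.
(u,v)=(1,1): 2·1+6·1=8≤31, 5·1+4·1=9≤13, objective 15.
(u,v)=(0,2): 2·0+6·2=12≤31, 5·0+4·2=8≤13, objective 14.
The best lattice point is (1,2), giving 22.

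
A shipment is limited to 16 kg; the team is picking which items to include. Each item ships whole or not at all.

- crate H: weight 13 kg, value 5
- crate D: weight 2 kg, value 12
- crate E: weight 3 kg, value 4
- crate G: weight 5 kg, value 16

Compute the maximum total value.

32

Treat it as a binary knapsack problem.
Allowing fractional choices, the relaxed optimum would be about 34.3, but items are indivisible.
crate E + crate G: weight 3 + 5 = 8 ≤ 16, value 4 + 16 = 20.
crate D + crate G: weight 2 + 5 = 7 ≤ 16, value 12 + 16 = 28.
crate D + crate E + crate G: weight 2 + 3 + 5 = 10 ≤ 16, value 12 + 4 + 16 = 32.
Best is crate D, crate E, and crate G with total value 32.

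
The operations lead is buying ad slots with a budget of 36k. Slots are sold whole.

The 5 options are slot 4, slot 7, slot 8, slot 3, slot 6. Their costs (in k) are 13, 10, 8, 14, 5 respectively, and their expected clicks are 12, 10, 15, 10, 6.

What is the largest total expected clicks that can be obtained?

Treat it as a binary knapsack problem.
slot 4 + slot 8 + slot 3: cost 13 + 8 + 14 = 35 ≤ 36, expected clicks 12 + 15 + 10 = 37.
slot 4 + slot 7 + slot 8: cost 13 + 10 + 8 = 31 ≤ 36, expected clicks 12 + 10 + 15 = 37.
slot 4 + slot 7 + slot 8 + slot 6: cost 13 + 10 + 8 + 5 = 36 ≤ 36, expected clicks 12 + 10 + 15 + 6 = 43.
Best is slot 4, slot 7, slot 8, and slot 6 with total expected clicks 43.

43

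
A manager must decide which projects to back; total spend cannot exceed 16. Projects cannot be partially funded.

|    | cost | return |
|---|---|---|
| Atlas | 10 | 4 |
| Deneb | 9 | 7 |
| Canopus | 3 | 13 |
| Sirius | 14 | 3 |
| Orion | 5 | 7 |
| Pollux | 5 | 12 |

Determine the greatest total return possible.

Canopus + Orion + Pollux: cost 3 + 5 + 5 = 13 ≤ 16, return 13 + 7 + 12 = 32.
Canopus + Pollux: cost 3 + 5 = 8 ≤ 16, return 13 + 12 = 25.
Best is Canopus, Orion, and Pollux with total return 32.

32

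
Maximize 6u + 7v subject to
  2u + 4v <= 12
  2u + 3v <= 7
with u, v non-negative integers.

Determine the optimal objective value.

19

The continuous relaxation peaks at (3.5, 0) with value 21.00; rounding to a feasible lattice point costs some objective.
(u,v)=(2,1): 2·2+4·1=8≤12, 2·2+3·1=7≤7, objective 19.
(u,v)=(3,0): 2·3+4·0=6≤12, 2·3+3·0=6≤7, objective 18.
(u,v)=(1,1): 2·1+4·1=6≤12, 2·1+3·1=5≤7, objective 13.
(u,v)=(2,0): 2·2+4·0=4≤12, 2·2+3·0=4≤7, objective 12.
No feasible integer point exceeds 19.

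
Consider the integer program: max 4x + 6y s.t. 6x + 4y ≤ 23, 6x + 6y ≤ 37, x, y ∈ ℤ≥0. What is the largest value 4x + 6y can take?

30

Relaxing integrality, the LP optimum is 34.50 at (x,y) = (0, 5.75), which is not an integer point.
(x,y)=(0,5) is feasible, giving 30.
(x,y)=(1,4) is feasible, giving 28.
(x,y)=(0,4) is feasible, giving 24.
No feasible integer point exceeds 30.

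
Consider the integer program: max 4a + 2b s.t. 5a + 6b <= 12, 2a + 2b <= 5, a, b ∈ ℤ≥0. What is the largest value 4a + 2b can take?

8

The continuous relaxation peaks at (2.4, 0) with value 9.60; rounding to a feasible lattice point costs some objective.
(a,b)=(2,0): 5·2+6·0=10≤12, 2·2+2·0=4≤5, objective 8.
(a,b)=(1,1): 5·1+6·1=11≤12, 2·1+2·1=4≤5, objective 6.
(a,b)=(1,0): 5·1+6·0=5≤12, 2·1+2·0=2≤5, objective 4.
Maximum is 8 at (a,b)=(2,0).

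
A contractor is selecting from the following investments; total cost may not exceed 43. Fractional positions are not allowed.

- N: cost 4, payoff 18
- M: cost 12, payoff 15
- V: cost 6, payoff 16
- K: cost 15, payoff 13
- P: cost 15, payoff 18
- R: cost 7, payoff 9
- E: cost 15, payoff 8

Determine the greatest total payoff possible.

67

N + M + V + P: cost 4 + 12 + 6 + 15 = 37 ≤ 43, payoff 18 + 15 + 16 + 18 = 67.
N + M + V + K: cost 4 + 12 + 6 + 15 = 37 ≤ 43, payoff 18 + 15 + 16 + 13 = 62.
N + V + K + P: cost 4 + 6 + 15 + 15 = 40 ≤ 43, payoff 18 + 16 + 13 + 18 = 65.
Best is N, M, V, and P with total payoff 67.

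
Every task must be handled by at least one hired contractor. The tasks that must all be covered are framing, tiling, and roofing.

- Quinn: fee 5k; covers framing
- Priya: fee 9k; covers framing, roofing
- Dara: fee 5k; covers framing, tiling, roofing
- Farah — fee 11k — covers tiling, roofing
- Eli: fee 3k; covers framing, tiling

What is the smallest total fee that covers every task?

This is an integer covering problem.
The greedy cost-per-new-task heuristic would pick Eli and Dara for 8, but a cheaper cover exists.
Dara alone covers framing, tiling, roofing — every task.
Total fee: 5.
No cover costs less than 5.

5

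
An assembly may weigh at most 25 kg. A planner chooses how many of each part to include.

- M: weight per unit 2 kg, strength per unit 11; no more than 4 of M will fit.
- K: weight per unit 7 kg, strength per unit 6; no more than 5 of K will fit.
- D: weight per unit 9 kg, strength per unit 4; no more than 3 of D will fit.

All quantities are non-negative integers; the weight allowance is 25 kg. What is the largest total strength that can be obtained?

Take 4×M and 2×K: weight 22 ≤ 25, strength 4·11 + 2·6 = 56.
M has the best ratio (11/2) and is taken to its limit of 4; remaining capacity is filled optimally with the others.

56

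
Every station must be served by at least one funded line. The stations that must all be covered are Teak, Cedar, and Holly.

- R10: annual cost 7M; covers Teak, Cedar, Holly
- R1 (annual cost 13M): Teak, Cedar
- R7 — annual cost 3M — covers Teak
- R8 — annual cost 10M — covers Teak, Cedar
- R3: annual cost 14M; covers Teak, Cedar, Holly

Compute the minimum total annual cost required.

R10 alone covers Teak, Cedar, Holly — every station.
Total annual cost: 7.
No cover costs less than 7.

7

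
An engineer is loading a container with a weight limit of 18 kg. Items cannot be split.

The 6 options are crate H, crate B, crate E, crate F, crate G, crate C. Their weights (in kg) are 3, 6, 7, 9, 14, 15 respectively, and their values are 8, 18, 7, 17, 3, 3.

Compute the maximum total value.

Take crate H, crate B, and crate F: weight 3 + 6 + 9 = 18 ≤ 18, value 8 + 18 + 17 = 43.
No other feasible combination does better.

43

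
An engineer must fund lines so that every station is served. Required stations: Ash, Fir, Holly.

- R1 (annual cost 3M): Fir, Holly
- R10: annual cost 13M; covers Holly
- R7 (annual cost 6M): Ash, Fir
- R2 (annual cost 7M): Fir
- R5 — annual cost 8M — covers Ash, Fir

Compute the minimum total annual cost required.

This is an integer covering problem.
Choose R1 and R7: together they cover Ash, Fir, Holly — every station.
Total annual cost: 3 + 6 = 9.
No cover costs less than 9.

9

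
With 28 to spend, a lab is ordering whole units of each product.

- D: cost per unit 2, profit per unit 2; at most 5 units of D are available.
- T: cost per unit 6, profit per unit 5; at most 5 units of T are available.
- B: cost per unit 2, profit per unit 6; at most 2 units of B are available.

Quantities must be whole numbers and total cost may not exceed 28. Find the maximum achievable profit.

Take 3×D, 3×T, and 2×B: cost 28 ≤ 28, profit 3·2 + 3·5 + 2·6 = 33.
B has the best ratio (6/2) and is taken to its limit of 2; remaining capacity is filled optimally with the others.

33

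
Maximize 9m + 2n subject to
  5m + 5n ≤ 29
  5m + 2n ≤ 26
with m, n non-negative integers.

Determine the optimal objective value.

45

Relaxing integrality, the LP optimum is 46.80 at (m,n) = (5.2, 0), which is not an integer point.
(m,n)=(5,0): 5·5+5·0=25≤29, 5·5+2·0=25≤26, objective 45.
(m,n)=(4,1): 5·4+5·1=25≤29, 5·4+2·1=22≤26, objective 38.
The best lattice point is (5,0), giving 45.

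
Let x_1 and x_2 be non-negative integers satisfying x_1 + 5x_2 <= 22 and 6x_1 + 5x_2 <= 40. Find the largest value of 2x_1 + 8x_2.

36

Relaxing integrality, the LP optimum is 36.64 at (x_1,x_2) = (3.6, 3.68), which is not an integer point.
(x_1,x_2)=(2,4): 1·2+5·4=22≤22, 6·2+5·4=32≤40, objective 36.
(x_1,x_2)=(1,4): 1·1+5·4=21≤22, 6·1+5·4=26≤40, objective 34.
(x_1,x_2)=(4,3): 1·4+5·3=19≤22, 6·4+5·3=39≤40, objective 32.
(x_1,x_2)=(3,3): 1·3+5·3=18≤22, 6·3+5·3=33≤40, objective 30.
The best lattice point is (2,4), giving 36.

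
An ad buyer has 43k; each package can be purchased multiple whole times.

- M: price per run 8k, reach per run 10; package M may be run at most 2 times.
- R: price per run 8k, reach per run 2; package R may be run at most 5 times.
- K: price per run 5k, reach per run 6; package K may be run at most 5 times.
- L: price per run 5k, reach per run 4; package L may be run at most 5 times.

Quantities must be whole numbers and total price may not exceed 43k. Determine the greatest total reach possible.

50

1×M, 5×K, and 2×L: price 43 ≤ 43, reach 1·10 + 5·6 + 2·4 = 48.
2×M and 5×K: price 41 ≤ 43, reach 2·10 + 5·6 = 50.
Best is 50.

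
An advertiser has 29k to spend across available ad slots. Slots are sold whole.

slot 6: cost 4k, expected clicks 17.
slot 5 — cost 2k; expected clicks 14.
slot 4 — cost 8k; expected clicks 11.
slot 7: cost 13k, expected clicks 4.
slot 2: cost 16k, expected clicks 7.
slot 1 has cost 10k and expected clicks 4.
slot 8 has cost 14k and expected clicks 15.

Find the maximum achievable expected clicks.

57

Treat it as a binary knapsack problem.
slot 6 + slot 5 + slot 4 + slot 1: cost 4 + 2 + 8 + 10 = 24 ≤ 29, expected clicks 17 + 14 + 11 + 4 = 46.
slot 6 + slot 5 + slot 4 + slot 8: cost 4 + 2 + 8 + 14 = 28 ≤ 29, expected clicks 17 + 14 + 11 + 15 = 57.
slot 6 + slot 5 + slot 8: cost 4 + 2 + 14 = 20 ≤ 29, expected clicks 17 + 14 + 15 = 46.
Best is slot 6, slot 5, slot 4, and slot 8 with total expected clicks 57.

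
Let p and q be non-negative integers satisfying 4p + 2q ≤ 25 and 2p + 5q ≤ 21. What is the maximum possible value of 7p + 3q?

42

(p,q)=(6,0) is feasible, giving 42.
(p,q)=(5,1) is feasible, giving 38.
(p,q)=(5,0) is feasible, giving 35.
No feasible integer point exceeds 42.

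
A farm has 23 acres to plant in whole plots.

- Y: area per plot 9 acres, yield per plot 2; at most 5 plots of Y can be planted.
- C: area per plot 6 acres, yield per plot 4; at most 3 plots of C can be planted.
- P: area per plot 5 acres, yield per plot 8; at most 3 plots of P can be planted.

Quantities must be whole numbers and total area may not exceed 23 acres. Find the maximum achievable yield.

This is a bounded integer knapsack.
P has the best ratio (8/5); taking only P gives at most 3×8 = 24 (stopped by the supply cap of 3).
Mixing does better — 1×C and 3×P: area 21 ≤ 23, yield 1·4 + 3·8 = 28.

28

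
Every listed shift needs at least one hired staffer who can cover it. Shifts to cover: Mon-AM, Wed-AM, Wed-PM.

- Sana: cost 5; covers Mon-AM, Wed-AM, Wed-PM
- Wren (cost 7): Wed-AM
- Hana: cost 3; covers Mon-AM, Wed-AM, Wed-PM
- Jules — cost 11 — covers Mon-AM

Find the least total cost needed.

3

This is a weighted set-cover instance.
Hana alone covers Mon-AM, Wed-AM, Wed-PM — every shift.
Total cost: 3.
No cover costs less than 3.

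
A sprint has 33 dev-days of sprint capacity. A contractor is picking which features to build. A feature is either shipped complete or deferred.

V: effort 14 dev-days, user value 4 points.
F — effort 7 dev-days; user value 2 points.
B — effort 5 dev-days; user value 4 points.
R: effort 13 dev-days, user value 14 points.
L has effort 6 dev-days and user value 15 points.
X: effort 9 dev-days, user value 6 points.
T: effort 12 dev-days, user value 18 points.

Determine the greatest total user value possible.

Allowing fractional choices, the relaxed optimum would be about 48.6, but features are indivisible.
B + L + X + T: effort 5 + 6 + 9 + 12 = 32 ≤ 33, user value 4 + 15 + 6 + 18 = 43.
L + X + T: effort 6 + 9 + 12 = 27 ≤ 33, user value 15 + 6 + 18 = 39.
R + L + T: effort 13 + 6 + 12 = 31 ≤ 33, user value 14 + 15 + 18 = 47.
Best is R, L, and T with total user value 47.

47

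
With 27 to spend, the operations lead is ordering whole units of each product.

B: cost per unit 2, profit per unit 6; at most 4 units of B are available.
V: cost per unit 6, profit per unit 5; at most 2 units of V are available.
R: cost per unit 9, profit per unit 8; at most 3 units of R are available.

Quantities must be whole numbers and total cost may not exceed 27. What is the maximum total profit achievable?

Take 4×B and 2×R: cost 26 ≤ 27, profit 4·6 + 2·8 = 40.
B has the best ratio (6/2) and is taken to its limit of 4; remaining capacity is filled optimally with the others.

40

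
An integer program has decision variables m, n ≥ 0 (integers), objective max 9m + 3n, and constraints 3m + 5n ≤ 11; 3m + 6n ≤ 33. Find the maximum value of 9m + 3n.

27

(m,n)=(3,0): 3·3+5·0=9≤11, 3·3+6·0=9≤33, objective 27.
(m,n)=(2,1): 3·2+5·1=11≤11, 3·2+6·1=12≤33, objective 21.
(m,n)=(2,0): 3·2+5·0=6≤11, 3·2+6·0=6≤33, objective 18.
Maximum is 27 at (m,n)=(3,0).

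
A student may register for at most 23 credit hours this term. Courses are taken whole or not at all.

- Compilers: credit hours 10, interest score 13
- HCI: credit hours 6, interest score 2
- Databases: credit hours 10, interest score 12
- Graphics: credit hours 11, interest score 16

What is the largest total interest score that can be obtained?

Take Compilers and Graphics: credit hours 10 + 11 = 21 ≤ 23, interest score 13 + 16 = 29.
No other feasible combination does better.

29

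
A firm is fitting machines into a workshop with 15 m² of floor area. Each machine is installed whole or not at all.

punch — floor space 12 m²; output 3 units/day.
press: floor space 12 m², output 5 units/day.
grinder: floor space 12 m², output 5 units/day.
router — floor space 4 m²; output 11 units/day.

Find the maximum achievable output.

Allowing fractional choices, the relaxed optimum would be about 15.6, but machines are indivisible.
press: floor space 12 ≤ 15, output 5.
router: floor space 4 ≤ 15, output 11.
grinder: floor space 12 ≤ 15, output 5.
Best is router with total output 11.

11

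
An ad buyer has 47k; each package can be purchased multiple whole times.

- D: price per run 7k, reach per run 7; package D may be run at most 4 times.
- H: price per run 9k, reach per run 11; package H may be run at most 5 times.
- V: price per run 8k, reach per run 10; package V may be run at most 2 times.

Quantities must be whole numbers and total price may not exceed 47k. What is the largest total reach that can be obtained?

5×H: price 45 ≤ 47, reach 5·11 = 55.
4×H and 1×V: price 44 ≤ 47, reach 4·11 + 1·10 = 54.
Best is 55.

55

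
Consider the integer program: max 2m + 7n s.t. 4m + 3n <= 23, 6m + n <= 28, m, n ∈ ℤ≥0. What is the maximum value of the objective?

49

(m,n)=(0,7): 4·0+3·7=21≤23, 6·0+1·7=7≤28, objective 49.
(m,n)=(1,6): 4·1+3·6=22≤23, 6·1+1·6=12≤28, objective 44.
No feasible integer point exceeds 49.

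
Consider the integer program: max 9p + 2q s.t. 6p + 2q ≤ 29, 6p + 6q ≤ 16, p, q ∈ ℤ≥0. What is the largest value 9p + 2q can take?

18

The continuous relaxation peaks at (2.67, 0) with value 24.00; rounding to a feasible lattice point costs some objective.
(p,q)=(2,0): 6·2+2·0=12≤29, 6·2+6·0=12≤16, objective 18.
(p,q)=(1,1): 6·1+2·1=8≤29, 6·1+6·1=12≤16, objective 11.
(p,q)=(1,0): 6·1+2·0=6≤29, 6·1+6·0=6≤16, objective 9.
The best lattice point is (2,0), giving 18.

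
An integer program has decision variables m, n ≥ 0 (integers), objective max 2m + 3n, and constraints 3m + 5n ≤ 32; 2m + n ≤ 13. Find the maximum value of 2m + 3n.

20

The continuous relaxation peaks at (4.71, 3.57) with value 20.14; rounding to a feasible lattice point costs some objective.
(m,n)=(4,4): 3·4+5·4=32≤32, 2·4+1·4=12≤13, objective 20.
(m,n)=(5,3): 3·5+5·3=30≤32, 2·5+1·3=13≤13, objective 19.
(m,n)=(3,4): 3·3+5·4=29≤32, 2·3+1·4=10≤13, objective 18.
The best lattice point is (4,4), giving 20.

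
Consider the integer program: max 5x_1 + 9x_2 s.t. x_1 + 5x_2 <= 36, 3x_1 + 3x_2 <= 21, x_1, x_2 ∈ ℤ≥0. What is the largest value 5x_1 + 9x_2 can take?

63

(x_1,x_2)=(0,7): 1·0+5·7=35≤36, 3·0+3·7=21≤21, objective 63.
(x_1,x_2)=(1,6): 1·1+5·6=31≤36, 3·1+3·6=21≤21, objective 59.
(x_1,x_2)=(0,6): 1·0+5·6=30≤36, 3·0+3·6=18≤21, objective 54.
Maximum is 63 at (x_1,x_2)=(0,7).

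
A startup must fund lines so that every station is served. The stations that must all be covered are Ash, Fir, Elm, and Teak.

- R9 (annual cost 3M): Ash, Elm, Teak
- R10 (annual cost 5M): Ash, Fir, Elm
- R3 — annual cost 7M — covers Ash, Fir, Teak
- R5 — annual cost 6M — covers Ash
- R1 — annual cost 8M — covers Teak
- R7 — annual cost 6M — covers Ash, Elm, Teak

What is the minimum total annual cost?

Choose R9 and R10: together they cover Ash, Fir, Elm, Teak — every station.
Total annual cost: 3 + 5 = 8.
No cover costs less than 8.

8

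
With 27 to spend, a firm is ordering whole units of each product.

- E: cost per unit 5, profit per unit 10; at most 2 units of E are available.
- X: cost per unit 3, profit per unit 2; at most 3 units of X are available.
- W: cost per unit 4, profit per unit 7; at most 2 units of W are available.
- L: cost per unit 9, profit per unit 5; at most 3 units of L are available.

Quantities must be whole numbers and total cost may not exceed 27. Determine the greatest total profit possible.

2×E, 2×W, and 1×L: cost 27 ≤ 27, profit 2·10 + 2·7 + 1·5 = 39.
2×E, 3×X, and 2×W: cost 27 ≤ 27, profit 2·10 + 3·2 + 2·7 = 40.
Best is 40.

40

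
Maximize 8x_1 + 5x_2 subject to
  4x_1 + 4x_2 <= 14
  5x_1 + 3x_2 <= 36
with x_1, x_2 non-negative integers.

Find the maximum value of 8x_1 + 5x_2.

(x_1,x_2)=(3,0): 4·3+4·0=12≤14, 5·3+3·0=15≤36, objective 24.
(x_1,x_2)=(2,1): 4·2+4·1=12≤14, 5·2+3·1=13≤36, objective 21.
(x_1,x_2)=(2,0): 4·2+4·0=8≤14, 5·2+3·0=10≤36, objective 16.
Maximum is 24 at (x_1,x_2)=(3,0).

24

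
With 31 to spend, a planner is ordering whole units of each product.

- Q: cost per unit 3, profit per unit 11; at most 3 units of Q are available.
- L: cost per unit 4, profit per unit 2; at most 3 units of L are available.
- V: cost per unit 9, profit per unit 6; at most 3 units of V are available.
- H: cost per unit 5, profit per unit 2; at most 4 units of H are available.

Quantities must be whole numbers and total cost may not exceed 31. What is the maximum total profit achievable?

Q has the best ratio (11/3); taking only Q gives at most 3×11 = 33 (stopped by the supply cap of 3).
Mixing does better — 3×Q, 1×L, and 2×V: cost 31 ≤ 31, profit 3·11 + 1·2 + 2·6 = 47.

47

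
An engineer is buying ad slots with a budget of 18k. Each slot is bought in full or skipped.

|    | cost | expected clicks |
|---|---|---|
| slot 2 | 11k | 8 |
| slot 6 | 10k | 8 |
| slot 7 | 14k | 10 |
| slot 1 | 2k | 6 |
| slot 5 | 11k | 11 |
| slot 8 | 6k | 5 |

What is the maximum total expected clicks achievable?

19

Take slot 6, slot 1, and slot 8: cost 10 + 2 + 6 = 18 ≤ 18, expected clicks 8 + 6 + 5 = 19.
No other feasible combination does better.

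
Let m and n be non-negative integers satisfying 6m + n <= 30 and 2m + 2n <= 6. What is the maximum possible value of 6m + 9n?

(m,n)=(0,3) is feasible, giving 27.
(m,n)=(1,2) is feasible, giving 24.
(m,n)=(0,2) is feasible, giving 18.
No feasible integer point exceeds 27.

27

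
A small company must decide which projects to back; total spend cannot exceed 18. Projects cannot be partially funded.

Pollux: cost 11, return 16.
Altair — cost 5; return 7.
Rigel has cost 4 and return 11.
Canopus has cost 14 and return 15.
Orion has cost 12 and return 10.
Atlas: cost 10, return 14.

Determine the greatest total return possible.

Take Pollux and Rigel: cost 11 + 4 = 15 ≤ 18, return 16 + 11 = 27.
No other feasible combination does better.

27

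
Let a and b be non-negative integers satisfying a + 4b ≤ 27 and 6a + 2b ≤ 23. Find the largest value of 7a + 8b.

55

The continuous relaxation peaks at (1.73, 6.32) with value 62.64; rounding to a feasible lattice point costs some objective.
(a,b)=(1,6) is feasible, giving 55.
(a,b)=(2,5) is feasible, giving 54.
(a,b)=(0,6) is feasible, giving 48.
No feasible integer point exceeds 55.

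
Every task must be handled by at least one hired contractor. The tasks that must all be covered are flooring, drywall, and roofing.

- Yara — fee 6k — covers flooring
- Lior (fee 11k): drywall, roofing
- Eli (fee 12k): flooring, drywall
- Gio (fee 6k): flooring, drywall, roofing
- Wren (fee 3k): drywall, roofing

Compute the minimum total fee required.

6

The greedy cost-per-new-task heuristic would pick Wren and Yara for 9, but a cheaper cover exists.
Gio alone covers flooring, drywall, roofing — every task.
Total fee: 6.
No cover costs less than 6.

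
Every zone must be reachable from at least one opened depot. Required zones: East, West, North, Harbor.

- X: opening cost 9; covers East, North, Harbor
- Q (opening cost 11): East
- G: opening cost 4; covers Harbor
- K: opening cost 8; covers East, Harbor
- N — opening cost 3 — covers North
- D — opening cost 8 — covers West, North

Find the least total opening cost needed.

16

This is a weighted set-cover instance.
The greedy cost-per-new-zone heuristic would pick X and D for 17, but a cheaper cover exists.
Choose K and D: together they cover East, West, North, Harbor — every zone.
Total opening cost: 8 + 8 = 16.
No cover costs less than 16.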